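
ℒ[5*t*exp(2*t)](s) 5/(s - 2)^2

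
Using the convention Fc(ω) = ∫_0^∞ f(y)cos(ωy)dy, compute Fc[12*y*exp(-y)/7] 12*(1 - ω^2)/(7*(ω^2 + 1)^2)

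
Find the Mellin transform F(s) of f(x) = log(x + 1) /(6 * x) -pi * csc(pi * s) /(6 * s - 6) 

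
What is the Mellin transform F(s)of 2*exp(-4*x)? 2^(1-2*s)*gamma(s)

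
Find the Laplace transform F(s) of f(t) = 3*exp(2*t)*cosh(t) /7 3*(s - 2) /(7*((s - 2) ^2-1) ) 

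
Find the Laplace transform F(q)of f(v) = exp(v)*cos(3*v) (q - 1)/((q - 1)^2 + 9)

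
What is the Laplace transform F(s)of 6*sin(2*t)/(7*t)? 6*atan(2/s)/7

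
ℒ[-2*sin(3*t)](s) -6/(s^2 + 9)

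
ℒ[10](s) 10/s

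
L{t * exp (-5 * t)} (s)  (s + 5)^ (-2)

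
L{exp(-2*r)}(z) 1/(z+2)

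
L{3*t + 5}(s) 5/s + 3/s^2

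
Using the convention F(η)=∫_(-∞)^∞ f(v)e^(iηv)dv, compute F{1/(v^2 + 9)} pi * exp(-3 * Abs(η))/3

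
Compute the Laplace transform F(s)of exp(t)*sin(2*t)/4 1/(2*((s - 1)^2+4))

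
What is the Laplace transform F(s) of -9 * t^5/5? -216/s^6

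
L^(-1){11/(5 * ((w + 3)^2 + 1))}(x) 11 * exp(-3 * x) * sin(x)/5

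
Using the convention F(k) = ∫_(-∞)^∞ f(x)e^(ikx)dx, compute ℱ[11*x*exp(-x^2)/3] 11*I*sqrt(pi)*k*exp(-k^2/4)/6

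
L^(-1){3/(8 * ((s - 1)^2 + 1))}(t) 3 * exp(t) * sin(t)/8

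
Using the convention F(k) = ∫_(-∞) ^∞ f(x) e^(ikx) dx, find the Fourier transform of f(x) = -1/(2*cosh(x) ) -pi/(2*cosh(pi*k/2) ) 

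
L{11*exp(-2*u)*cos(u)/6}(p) 11*(p + 2)/(6*((p + 2)^2 + 1))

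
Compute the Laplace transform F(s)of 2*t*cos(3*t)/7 2*(s^2 - 9)/(7*(s^2 + 9)^2)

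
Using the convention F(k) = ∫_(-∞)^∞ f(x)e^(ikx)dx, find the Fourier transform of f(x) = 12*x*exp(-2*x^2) 3*sqrt(2)*I*sqrt(pi)*k*exp(-k^2/8)/2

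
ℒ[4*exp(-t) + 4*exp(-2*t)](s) 4/(s + 1) + 4/(s + 2)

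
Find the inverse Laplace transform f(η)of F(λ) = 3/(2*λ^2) 3*η/2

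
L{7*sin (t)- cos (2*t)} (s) 7/ (s^2 + 1)- s/ (s^2 + 4)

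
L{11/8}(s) 11/(8*s)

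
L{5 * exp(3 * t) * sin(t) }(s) 5/((s - 3) ^2 + 1) 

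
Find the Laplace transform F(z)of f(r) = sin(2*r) 2/(z^2 + 4)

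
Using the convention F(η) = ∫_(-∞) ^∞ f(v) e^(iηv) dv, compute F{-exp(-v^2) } -sqrt(pi)*exp(-η^2/4) 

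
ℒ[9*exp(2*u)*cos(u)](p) 9*(p - 2)/((p - 2)^2+1)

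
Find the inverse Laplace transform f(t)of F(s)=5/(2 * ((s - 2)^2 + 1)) 5 * exp(2 * t) * sin(t)/2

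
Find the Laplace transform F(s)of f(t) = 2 2/s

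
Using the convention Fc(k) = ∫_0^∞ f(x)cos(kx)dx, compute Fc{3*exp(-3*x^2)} sqrt(3)*sqrt(pi)*exp(-k^2/12)/2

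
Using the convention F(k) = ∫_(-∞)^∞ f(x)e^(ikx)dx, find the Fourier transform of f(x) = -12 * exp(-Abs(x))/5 -24/(5 * k^2 + 5)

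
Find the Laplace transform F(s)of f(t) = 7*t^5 840/s^6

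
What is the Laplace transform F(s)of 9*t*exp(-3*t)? 9/(s+3)^2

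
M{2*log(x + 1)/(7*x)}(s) -2*pi*csc(pi*s)/(7*s - 7)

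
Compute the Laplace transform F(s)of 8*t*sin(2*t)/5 32*s/(5*(s^2+4)^2)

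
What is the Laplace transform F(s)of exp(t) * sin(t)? 1/((s - 1)^2 + 1)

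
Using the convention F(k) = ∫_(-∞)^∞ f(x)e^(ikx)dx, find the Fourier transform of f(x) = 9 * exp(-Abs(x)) 18/(k^2 + 1)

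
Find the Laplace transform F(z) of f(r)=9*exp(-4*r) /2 9/(2*(z + 4) ) 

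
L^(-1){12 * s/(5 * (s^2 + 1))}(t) 12 * cos(t)/5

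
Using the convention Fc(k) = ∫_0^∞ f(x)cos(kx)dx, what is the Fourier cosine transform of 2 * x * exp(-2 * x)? 2 * (4 - k^2)/(k^2 + 4)^2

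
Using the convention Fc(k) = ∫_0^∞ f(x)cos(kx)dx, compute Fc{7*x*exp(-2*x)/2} 7*(4 - k^2)/(2*(k^2 + 4)^2)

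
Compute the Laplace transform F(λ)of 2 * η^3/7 12/(7 * λ^4)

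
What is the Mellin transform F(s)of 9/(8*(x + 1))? 9*pi*csc(pi*s)/8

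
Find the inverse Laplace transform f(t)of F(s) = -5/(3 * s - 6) -5 * exp(2 * t)/3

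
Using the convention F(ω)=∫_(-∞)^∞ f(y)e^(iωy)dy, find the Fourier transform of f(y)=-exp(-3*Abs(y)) -6/(ω^2 + 9)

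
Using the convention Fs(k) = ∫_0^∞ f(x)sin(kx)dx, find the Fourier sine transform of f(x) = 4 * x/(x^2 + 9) 2 * pi * exp(-3 * k)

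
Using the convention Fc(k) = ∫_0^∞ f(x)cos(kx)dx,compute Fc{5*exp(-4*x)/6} 10/(3*(k^2 + 16))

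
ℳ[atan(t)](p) -pi*sec(pi*p/2)/(2*p)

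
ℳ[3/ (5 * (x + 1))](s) 3 * pi * csc (pi * s)/5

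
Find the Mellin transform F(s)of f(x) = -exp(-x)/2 -gamma(s)/2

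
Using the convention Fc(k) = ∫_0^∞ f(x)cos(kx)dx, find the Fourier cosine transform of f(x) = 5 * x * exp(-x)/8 5 * (1 - k^2)/(8 * (k^2 + 1)^2)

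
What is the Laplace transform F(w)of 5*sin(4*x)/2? 10/(w^2+16)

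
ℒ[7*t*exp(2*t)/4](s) 7/(4*(s - 2)^2)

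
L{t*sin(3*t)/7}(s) 6*s/(7*(s^2 + 9)^2)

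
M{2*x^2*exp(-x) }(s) 2*gamma(s + 2) 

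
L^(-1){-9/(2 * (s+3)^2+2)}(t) -9 * exp(-3 * t) * sin(t)/2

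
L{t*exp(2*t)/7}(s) 1/(7*(s - 2)^2)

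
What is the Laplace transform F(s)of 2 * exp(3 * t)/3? 2/(3 * (s - 3))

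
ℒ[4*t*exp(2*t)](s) 4/(s - 2)^2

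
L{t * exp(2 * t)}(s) (s - 2)^(-2)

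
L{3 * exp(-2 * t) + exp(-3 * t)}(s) 1/(s + 3) + 3/(s + 2)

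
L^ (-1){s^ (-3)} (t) t^2/2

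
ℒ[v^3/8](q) 3/(4*q^4) 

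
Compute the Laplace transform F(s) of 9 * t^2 18/s^3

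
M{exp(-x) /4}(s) gamma(s) /4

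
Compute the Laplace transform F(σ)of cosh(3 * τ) σ/(σ^2 - 9)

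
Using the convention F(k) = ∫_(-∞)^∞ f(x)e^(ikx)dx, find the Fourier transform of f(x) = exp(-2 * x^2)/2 sqrt(2) * sqrt(pi) * exp(-k^2/8)/4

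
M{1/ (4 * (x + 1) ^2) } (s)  (-pi * s + pi) / (4 * sin (pi * s) ) 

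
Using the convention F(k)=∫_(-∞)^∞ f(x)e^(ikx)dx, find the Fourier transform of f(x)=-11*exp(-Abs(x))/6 -11/(3*k^2+3)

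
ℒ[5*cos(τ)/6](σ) 5*σ/(6*(σ^2 + 1))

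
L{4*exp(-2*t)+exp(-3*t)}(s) 1/(s+3)+4/(s+2)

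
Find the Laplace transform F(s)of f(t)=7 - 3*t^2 7/s - 6/s^3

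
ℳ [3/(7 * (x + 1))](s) 3 * pi * csc(pi * s)/7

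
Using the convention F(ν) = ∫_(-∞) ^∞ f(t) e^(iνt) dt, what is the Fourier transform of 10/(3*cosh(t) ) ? 10*pi/(3*cosh(pi*ν/2) ) 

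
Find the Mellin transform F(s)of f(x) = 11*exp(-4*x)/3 11*gamma(s)/(3*4^s)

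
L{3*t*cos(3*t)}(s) 3*(s^2 - 9)/(s^2 + 9)^2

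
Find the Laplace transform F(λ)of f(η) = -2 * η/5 -2/(5 * λ^2)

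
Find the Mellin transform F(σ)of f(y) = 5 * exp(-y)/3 5 * gamma(σ)/3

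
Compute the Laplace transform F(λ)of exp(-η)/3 1/(3*(λ + 1))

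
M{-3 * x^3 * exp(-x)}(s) -3 * gamma(s + 3)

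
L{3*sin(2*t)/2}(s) 3/(s^2+4)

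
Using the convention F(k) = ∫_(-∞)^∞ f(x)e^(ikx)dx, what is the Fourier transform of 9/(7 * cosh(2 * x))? 9 * pi/(14 * cosh(pi * k/4))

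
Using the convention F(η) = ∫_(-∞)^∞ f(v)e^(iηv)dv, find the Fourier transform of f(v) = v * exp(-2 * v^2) sqrt(2) * I * sqrt(pi) * η * exp(-η^2/8)/8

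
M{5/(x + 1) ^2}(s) -5*pi*(s - 1) /sin(pi*s) 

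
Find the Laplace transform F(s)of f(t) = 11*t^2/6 11/(3*s^3)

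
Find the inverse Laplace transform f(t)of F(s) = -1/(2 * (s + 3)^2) -t * exp(-3 * t)/2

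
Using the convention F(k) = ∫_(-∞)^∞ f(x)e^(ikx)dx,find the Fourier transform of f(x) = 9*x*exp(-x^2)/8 9*I*sqrt(pi)*k*exp(-k^2/4)/16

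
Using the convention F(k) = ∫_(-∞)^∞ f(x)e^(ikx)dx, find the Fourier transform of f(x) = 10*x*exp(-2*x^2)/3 5*sqrt(2)*I*sqrt(pi)*k*exp(-k^2/8)/12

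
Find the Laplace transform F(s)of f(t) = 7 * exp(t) 7/(s - 1)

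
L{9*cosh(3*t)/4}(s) 9*s/(4*(s^2 - 9))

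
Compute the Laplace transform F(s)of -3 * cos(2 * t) -3 * s/(s^2 + 4)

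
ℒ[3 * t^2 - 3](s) 6/s^3 - 3/s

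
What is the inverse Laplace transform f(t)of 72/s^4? 12 * t^3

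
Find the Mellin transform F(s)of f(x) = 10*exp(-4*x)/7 10*gamma(s)/(7*2^(2*s))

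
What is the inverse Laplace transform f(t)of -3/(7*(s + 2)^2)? -3*t*exp(-2*t)/7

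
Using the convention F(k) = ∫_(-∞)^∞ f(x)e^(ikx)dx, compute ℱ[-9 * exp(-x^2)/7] -9 * sqrt(pi) * exp(-k^2/4)/7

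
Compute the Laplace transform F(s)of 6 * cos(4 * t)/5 6 * s/(5 * (s^2 + 16))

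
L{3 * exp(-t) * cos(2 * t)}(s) 3 * (s + 1)/((s + 1)^2 + 4)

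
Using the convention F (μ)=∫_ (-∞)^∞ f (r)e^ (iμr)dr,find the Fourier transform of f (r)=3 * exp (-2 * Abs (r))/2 6/ (μ^2 + 4)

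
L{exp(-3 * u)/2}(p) 1/(2 * (p + 3))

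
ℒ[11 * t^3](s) 66/s^4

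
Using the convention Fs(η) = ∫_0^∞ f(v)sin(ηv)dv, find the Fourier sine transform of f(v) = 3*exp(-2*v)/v 3*atan(η/2)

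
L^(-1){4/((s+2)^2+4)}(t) 2*exp(-2*t)*sin(2*t)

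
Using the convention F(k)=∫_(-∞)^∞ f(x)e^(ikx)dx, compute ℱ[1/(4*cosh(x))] pi/(4*cosh(pi*k/2))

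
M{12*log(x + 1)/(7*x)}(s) -12*pi*csc(pi*s)/(7*s - 7)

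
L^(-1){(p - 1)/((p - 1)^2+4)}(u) exp(u)*cos(2*u)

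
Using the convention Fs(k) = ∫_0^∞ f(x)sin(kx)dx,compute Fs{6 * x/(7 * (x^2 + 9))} 3 * pi * exp(-3 * k)/7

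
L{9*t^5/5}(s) 216/s^6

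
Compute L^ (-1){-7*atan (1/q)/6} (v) -7*sin (v)/ (6*v)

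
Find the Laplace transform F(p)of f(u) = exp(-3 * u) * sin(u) 1/((p + 3)^2 + 1)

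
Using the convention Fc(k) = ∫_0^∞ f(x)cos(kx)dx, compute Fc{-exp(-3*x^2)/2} -sqrt(3)*sqrt(pi)*exp(-k^2/12)/12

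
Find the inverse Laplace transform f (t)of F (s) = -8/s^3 -4*t^2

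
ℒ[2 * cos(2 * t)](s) 2 * s/(s^2 + 4)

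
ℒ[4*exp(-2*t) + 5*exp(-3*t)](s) 4/(s + 2) + 5/(s + 3)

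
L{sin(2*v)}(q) 2/(q^2 + 4)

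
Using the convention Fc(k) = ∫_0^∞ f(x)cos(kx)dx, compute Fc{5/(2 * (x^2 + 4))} 5 * pi * exp(-2 * k)/8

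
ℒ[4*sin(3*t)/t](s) 4*atan(3/s)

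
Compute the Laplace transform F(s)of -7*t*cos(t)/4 7*(1 - s^2)/(4*(s^2 + 1)^2)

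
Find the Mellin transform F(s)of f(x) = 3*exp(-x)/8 3*gamma(s)/8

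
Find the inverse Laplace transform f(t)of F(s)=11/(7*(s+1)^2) 11*t*exp(-t)/7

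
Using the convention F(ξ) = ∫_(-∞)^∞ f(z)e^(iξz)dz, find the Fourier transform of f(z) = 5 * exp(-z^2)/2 5 * sqrt(pi) * exp(-ξ^2/4)/2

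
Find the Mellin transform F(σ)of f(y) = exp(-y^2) gamma(σ/2)/2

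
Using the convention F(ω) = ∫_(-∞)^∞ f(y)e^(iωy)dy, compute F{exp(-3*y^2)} sqrt(3)*sqrt(pi)*exp(-ω^2/12)/3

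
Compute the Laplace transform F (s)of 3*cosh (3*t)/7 3*s/ (7*(s^2 - 9))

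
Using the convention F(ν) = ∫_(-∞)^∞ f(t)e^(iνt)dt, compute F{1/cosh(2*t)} pi/(2*cosh(pi*ν/4))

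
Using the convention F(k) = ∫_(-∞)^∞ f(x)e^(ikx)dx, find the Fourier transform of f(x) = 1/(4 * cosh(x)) pi/(4 * cosh(pi * k/2))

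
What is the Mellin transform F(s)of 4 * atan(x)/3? -2 * pi * sec(pi * s/2)/(3 * s)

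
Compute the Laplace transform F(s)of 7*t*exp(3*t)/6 7/(6*(s - 3)^2)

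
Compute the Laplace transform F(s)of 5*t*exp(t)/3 5/(3*(s - 1)^2)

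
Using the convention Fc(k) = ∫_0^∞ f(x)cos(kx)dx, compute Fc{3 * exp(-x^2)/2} 3 * sqrt(pi) * exp(-k^2/4)/4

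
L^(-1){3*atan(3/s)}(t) 3*sin(3*t)/t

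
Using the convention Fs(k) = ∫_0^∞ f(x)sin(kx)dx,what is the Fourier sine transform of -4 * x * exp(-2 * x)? -16 * k/(k^2 + 4)^2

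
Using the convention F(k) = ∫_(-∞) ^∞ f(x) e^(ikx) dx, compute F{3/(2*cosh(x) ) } 3*pi/(2*cosh(pi*k/2) ) 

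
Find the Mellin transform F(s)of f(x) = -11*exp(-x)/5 -11*gamma(s)/5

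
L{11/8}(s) 11/(8*s)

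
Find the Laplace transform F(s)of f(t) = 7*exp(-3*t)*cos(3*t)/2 7*(s + 3)/(2*((s + 3)^2 + 9))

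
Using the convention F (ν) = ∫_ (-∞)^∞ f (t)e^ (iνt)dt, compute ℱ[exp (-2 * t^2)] sqrt (2) * sqrt (pi) * exp (-ν^2/8)/2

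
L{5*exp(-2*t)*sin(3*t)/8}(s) 15/(8*((s+2)^2+9))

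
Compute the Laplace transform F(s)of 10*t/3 10/(3*s^2)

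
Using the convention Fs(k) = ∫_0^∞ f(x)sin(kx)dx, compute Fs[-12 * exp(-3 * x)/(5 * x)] -12 * atan(k/3)/5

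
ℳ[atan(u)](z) -pi*sec(pi*z/2)/(2*z)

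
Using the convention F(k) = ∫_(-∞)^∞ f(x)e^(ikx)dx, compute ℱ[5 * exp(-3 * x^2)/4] 5 * sqrt(3) * sqrt(pi) * exp(-k^2/12)/12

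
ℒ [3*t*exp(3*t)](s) 3/(s - 3)^2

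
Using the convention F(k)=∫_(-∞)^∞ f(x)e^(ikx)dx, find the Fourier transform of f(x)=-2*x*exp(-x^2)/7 -I*sqrt(pi)*k*exp(-k^2/4)/7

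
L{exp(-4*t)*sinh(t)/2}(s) 1/(2*((s + 4)^2-1))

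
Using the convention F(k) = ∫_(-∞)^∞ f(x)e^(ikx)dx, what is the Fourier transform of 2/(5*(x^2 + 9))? 2*pi*exp(-3*Abs(k))/15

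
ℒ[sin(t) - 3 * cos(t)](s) 1/(s^2 + 1) - 3 * s/(s^2 + 1)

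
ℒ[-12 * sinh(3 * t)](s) -36/(s^2 - 9)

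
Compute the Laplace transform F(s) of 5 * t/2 5/(2 * s^2) 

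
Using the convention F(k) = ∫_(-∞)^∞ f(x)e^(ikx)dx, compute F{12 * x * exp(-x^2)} 6 * I * sqrt(pi) * k * exp(-k^2/4)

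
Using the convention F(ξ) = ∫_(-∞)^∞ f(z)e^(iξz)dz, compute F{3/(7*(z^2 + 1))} 3*pi*exp(-Abs(ξ))/7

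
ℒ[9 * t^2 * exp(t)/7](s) 18/(7 * (s - 1)^3)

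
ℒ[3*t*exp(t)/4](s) 3/(4*(s - 1)^2)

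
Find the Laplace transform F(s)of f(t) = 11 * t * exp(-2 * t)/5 11/(5 * (s + 2)^2)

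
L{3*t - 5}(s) 3/s^2 - 5/s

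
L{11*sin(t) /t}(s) 11*atan(1/s) 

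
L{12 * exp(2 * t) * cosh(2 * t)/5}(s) 12 * (s - 2)/(5 * s * (s - 4))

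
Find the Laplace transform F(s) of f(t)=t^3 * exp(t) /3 2/(s - 1) ^4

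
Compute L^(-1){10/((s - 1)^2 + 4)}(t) 5*exp(t)*sin(2*t)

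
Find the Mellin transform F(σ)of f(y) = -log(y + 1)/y pi * csc(pi * σ)/(σ - 1)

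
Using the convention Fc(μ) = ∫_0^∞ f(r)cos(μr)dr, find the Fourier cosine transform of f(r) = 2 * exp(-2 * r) 4/(μ^2 + 4)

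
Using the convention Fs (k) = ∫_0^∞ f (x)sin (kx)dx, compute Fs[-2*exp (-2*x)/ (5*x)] -2*atan (k/2)/5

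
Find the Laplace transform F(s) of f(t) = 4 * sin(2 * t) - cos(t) 8/(s^2 + 4) - s/(s^2 + 1) 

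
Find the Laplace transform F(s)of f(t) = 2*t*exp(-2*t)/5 2/(5*(s + 2)^2)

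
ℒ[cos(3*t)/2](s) s/(2*(s^2 + 9))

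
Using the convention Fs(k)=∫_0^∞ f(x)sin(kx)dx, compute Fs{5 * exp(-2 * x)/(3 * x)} 5 * atan(k/2)/3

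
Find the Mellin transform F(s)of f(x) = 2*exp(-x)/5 2*gamma(s)/5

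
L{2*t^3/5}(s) 12/(5*s^4)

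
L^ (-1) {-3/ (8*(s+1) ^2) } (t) -3*t*exp (-t) /8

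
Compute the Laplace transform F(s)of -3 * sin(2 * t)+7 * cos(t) 7 * s/(s^2+1) - 6/(s^2+4)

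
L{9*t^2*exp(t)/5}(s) 18/(5*(s - 1)^3)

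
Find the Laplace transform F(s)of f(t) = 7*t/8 7/(8*s^2)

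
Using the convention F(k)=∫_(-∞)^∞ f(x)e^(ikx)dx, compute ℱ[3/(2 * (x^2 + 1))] 3 * pi * exp(-Abs(k))/2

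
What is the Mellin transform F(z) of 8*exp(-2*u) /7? 2^(3 - z)*gamma(z) /7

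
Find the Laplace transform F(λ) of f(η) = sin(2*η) 2/(λ^2 + 4) 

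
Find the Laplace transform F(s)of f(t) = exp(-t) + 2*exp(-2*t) 1/(s + 1) + 2/(s + 2)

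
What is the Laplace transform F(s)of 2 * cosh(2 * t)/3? 2 * s/(3 * (s^2 - 4))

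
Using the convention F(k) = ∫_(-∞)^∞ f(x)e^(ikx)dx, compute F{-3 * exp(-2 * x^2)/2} -3 * sqrt(2) * sqrt(pi) * exp(-k^2/8)/4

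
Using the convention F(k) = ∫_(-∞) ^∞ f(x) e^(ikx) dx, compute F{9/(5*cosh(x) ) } 9*pi/(5*cosh(pi*k/2) ) 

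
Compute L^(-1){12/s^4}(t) 2*t^3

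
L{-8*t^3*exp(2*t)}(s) -48/(s - 2)^4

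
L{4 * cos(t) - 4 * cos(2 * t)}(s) 4 * s/(s^2 + 1) - 4 * s/(s^2 + 4)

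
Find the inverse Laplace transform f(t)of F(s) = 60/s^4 10 * t^3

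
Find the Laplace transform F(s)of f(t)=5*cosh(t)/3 5*s/(3*(s^2 - 1))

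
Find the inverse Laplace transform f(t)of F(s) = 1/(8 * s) 1/8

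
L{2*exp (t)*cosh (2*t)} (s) 2*(s - 1)/ ( (s - 1)^2 - 4)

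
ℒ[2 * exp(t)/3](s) 2/(3 * (s - 1))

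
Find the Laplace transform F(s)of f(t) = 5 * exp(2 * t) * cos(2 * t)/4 5 * (s - 2)/(4 * ((s - 2)^2+4))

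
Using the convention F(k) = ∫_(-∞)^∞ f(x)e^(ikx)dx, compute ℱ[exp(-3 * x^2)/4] sqrt(3) * sqrt(pi) * exp(-k^2/12)/12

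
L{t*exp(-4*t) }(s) (s + 4) ^(-2) 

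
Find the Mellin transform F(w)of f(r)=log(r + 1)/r -pi*csc(pi*w)/(w - 1)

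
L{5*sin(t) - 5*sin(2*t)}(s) 5/(s^2 + 1) - 10/(s^2 + 4)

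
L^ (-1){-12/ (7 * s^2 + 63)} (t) -4 * sin (3 * t)/7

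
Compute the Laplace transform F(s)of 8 8/s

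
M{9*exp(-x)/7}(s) 9*gamma(s)/7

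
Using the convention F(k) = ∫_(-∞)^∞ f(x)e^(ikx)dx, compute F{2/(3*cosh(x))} 2*pi/(3*cosh(pi*k/2))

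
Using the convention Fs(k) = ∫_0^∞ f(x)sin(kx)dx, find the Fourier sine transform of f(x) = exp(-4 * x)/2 k/(2 * (k^2 + 16))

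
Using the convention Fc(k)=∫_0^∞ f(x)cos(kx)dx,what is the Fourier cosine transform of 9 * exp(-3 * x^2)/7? 3 * sqrt(3) * sqrt(pi) * exp(-k^2/12)/14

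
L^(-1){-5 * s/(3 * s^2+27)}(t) -5 * cos(3 * t)/3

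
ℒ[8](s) 8/s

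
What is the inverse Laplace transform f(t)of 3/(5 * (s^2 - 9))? sinh(3 * t)/5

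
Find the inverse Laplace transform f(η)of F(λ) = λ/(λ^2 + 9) cos(3*η)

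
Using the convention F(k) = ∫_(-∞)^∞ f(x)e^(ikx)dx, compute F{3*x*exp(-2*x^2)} 3*sqrt(2)*I*sqrt(pi)*k*exp(-k^2/8)/8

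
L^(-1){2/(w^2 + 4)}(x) sin(2*x)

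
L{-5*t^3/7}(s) -30/(7*s^4) 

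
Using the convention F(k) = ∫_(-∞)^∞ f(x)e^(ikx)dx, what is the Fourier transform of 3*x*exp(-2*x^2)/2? 3*sqrt(2)*I*sqrt(pi)*k*exp(-k^2/8)/16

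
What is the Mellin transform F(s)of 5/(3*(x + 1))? 5*pi*csc(pi*s)/3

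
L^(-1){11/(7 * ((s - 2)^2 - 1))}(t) 11 * exp(2 * t) * sinh(t)/7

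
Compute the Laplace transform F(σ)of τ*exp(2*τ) (σ - 2)^(-2)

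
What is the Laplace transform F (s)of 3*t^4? 72/s^5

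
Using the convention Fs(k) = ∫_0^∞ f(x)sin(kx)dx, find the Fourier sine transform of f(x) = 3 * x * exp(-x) 6 * k/(k^2 + 1)^2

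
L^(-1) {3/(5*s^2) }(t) 3*t/5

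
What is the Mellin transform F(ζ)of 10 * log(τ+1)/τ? -10 * pi * csc(pi * ζ)/(ζ - 1)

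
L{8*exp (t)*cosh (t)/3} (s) 8*(s - 1)/ (3*s*(s - 2))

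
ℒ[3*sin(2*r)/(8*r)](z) 3*atan(2/z)/8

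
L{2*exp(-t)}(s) 2/(s + 1)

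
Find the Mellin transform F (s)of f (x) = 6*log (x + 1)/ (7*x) -6*pi*csc (pi*s)/ (7*s - 7)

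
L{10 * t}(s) 10/s^2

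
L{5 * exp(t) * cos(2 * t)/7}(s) 5 * (s - 1)/(7 * ((s - 1)^2 + 4))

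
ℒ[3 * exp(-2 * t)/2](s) 3/(2 * (s + 2))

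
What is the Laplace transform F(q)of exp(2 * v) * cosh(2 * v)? (q - 2)/(q * (q - 4))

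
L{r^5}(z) 120/z^6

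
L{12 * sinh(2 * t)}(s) 24/(s^2 - 4)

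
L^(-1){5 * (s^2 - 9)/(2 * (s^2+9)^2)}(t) 5 * t * cos(3 * t)/2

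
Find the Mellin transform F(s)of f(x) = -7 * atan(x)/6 7 * pi * sec(pi * s/2)/(12 * s)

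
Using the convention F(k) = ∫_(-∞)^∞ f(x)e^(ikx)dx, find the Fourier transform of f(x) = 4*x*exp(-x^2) 2*I*sqrt(pi)*k*exp(-k^2/4)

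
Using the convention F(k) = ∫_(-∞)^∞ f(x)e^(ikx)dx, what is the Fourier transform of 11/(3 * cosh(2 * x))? 11 * pi/(6 * cosh(pi * k/4))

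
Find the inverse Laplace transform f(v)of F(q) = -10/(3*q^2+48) -5*sin(4*v)/6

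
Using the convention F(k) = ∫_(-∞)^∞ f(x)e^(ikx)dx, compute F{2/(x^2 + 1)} 2*pi*exp(-Abs(k))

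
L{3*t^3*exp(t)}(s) 18/(s - 1)^4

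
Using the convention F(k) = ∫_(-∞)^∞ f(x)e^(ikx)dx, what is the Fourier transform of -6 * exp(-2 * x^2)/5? -3 * sqrt(2) * sqrt(pi) * exp(-k^2/8)/5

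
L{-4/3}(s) -4/(3*s)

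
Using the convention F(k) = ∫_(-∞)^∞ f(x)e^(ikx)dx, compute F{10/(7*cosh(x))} 10*pi/(7*cosh(pi*k/2))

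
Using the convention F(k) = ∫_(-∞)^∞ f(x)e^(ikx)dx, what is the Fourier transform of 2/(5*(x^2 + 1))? 2*pi*exp(-Abs(k))/5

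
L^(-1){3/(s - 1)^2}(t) 3*t*exp(t)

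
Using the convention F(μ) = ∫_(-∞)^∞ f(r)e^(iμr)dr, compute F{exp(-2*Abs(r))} 4/(μ^2+4)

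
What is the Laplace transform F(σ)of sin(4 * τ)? 4/(σ^2+16)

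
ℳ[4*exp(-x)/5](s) 4*gamma(s)/5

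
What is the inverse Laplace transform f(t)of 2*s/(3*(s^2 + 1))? 2*cos(t)/3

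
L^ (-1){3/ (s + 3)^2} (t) 3*t*exp (-3*t)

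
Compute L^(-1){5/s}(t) 5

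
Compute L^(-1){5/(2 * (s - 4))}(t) 5 * exp(4 * t)/2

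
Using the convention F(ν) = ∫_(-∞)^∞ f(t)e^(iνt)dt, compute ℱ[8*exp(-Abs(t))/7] 16/(7*(ν^2+1))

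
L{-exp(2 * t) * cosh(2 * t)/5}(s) (2 - s)/(5 * s * (s - 4))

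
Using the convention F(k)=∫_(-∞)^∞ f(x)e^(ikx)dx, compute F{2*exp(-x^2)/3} 2*sqrt(pi)*exp(-k^2/4)/3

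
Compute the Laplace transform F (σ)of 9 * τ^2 18/σ^3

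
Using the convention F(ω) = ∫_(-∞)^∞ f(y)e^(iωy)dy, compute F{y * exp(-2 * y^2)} sqrt(2) * I * sqrt(pi) * ω * exp(-ω^2/8)/8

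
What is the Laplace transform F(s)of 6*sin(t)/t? 6*atan(1/s)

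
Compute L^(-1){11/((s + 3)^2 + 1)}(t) 11*exp(-3*t)*sin(t)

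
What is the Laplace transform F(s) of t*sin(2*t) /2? 2*s/(s^2 + 4) ^2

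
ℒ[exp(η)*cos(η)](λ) (λ - 1)/((λ - 1)^2 + 1)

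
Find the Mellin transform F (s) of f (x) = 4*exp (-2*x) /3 2^ (2 - s)*gamma (s) /3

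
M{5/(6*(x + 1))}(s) 5*pi*csc(pi*s)/6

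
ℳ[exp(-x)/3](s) gamma(s)/3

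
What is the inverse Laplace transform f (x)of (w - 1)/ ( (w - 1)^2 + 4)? exp (x) * cos (2 * x)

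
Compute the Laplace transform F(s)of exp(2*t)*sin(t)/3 1/(3*((s - 2)^2 + 1))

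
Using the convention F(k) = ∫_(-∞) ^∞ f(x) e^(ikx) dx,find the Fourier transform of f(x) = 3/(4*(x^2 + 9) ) pi*exp(-3*Abs(k) ) /4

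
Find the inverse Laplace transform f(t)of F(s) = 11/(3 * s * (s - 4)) 11 * exp(2 * t) * sinh(2 * t)/6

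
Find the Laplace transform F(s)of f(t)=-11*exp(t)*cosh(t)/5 11*(1 - s)/(5*s*(s - 2))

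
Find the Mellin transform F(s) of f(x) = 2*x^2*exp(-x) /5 2*gamma(s + 2) /5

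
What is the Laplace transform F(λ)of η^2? 2/λ^3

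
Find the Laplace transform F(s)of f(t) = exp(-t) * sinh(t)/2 1/(2 * s * (s+2))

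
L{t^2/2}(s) s^(-3)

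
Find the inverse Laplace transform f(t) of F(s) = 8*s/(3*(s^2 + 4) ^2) 2*t*sin(2*t) /3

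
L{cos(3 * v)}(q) q/(q^2+9)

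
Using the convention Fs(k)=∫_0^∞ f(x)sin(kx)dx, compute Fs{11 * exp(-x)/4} 11 * k/(4 * (k^2+1))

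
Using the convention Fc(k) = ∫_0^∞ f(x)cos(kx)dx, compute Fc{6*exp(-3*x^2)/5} sqrt(3)*sqrt(pi)*exp(-k^2/12)/5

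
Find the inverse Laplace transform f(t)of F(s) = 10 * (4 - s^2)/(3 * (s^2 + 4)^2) -10 * t * cos(2 * t)/3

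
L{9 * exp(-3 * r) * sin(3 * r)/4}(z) 27/(4 * ((z + 3)^2 + 9))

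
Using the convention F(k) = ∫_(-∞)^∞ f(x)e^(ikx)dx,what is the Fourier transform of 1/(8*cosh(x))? pi/(8*cosh(pi*k/2))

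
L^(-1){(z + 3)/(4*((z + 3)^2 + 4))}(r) exp(-3*r)*cos(2*r)/4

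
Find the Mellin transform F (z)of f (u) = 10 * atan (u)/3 -5 * pi * sec (pi * z/2)/ (3 * z)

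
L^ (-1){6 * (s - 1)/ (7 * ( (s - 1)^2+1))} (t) 6 * exp (t) * cos (t)/7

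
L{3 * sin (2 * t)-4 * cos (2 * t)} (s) 6/ (s^2 + 4)-4 * s/ (s^2 + 4)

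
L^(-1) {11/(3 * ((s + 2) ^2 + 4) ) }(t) 11 * exp(-2 * t) * sin(2 * t) /6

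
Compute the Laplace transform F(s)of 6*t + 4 6/s^2 + 4/s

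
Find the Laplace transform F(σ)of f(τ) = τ σ^(-2)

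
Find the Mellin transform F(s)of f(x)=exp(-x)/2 gamma(s)/2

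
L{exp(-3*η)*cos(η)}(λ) (λ + 3)/((λ + 3)^2 + 1)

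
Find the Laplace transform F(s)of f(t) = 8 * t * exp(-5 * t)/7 8/(7 * (s+5)^2)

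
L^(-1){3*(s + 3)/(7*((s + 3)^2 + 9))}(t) 3*exp(-3*t)*cos(3*t)/7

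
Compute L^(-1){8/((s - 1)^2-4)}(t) 4 * exp(t) * sinh(2 * t)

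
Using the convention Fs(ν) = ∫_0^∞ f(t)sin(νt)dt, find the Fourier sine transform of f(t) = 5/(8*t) 5*pi/16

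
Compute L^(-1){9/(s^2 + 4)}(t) 9 * sin(2 * t)/2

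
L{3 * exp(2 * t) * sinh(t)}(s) 3/((s - 2)^2 - 1)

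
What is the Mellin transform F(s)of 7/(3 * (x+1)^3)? 7 * pi * (s - 2) * (s - 1)/(6 * sin(pi * s))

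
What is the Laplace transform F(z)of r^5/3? 40/z^6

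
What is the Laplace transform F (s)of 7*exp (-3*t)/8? 7/ (8*(s + 3))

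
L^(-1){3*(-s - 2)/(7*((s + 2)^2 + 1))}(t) -3*exp(-2*t)*cos(t)/7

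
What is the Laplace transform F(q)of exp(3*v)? 1/(q - 3)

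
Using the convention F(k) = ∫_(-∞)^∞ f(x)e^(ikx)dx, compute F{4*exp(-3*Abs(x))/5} 24/(5*(k^2 + 9))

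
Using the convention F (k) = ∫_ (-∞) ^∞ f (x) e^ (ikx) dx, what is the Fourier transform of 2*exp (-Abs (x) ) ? 4/ (k^2+1) 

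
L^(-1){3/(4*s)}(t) 3/4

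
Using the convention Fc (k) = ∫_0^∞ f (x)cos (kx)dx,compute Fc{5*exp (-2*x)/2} 5/ (k^2 + 4)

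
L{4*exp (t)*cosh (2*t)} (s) 4*(s - 1)/ ( (s - 1)^2-4)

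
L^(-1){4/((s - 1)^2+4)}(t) 2*exp(t)*sin(2*t)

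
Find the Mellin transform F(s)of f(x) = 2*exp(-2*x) 2^(1 - s)*gamma(s)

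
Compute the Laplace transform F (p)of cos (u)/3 p/ (3*(p^2 + 1))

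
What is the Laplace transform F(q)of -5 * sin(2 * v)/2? -5/(q^2+4)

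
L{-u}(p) -1/p^2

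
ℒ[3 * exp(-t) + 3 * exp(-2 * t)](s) 3/(s + 1) + 3/(s + 2)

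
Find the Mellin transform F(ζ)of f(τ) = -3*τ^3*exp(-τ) -3*gamma(ζ + 3)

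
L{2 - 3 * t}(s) 2/s - 3/s^2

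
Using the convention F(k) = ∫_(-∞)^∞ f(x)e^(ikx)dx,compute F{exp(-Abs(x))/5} 2/(5*(k^2 + 1))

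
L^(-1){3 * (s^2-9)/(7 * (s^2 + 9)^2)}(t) 3 * t * cos(3 * t)/7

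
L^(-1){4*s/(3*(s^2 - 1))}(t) 4*cosh(t)/3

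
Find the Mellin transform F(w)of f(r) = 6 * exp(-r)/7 6 * gamma(w)/7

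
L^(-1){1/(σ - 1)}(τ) exp(τ)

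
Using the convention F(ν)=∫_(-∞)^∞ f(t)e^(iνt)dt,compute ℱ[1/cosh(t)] pi/cosh(pi * ν/2)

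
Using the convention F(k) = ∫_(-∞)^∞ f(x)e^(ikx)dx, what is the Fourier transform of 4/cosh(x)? 4*pi/cosh(pi*k/2)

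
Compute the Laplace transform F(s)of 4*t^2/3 8/(3*s^3)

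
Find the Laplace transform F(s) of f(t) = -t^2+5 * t 5/s^2 - 2/s^3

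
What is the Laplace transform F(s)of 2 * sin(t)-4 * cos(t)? 2/(s^2 + 1)-4 * s/(s^2 + 1)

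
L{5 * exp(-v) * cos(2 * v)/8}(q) 5 * (q+1)/(8 * ((q+1)^2+4))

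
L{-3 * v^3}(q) -18/q^4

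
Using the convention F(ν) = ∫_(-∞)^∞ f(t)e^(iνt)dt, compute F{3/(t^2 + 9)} pi * exp(-3 * Abs(ν))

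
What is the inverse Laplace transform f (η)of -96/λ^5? -4 * η^4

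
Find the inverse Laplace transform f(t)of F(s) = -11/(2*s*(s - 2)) -11*exp(t)*sinh(t)/2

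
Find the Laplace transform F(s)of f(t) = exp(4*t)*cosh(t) (s - 4)/((s - 4)^2 - 1)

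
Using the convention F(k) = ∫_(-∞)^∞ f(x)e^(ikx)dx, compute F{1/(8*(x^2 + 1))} pi*exp(-Abs(k))/8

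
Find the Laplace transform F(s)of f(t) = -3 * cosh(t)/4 -3 * s/(4 * s^2 - 4)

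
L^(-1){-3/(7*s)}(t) -3/7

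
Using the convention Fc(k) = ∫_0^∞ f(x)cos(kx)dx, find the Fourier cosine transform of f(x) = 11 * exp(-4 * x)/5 44/(5 * (k^2 + 16))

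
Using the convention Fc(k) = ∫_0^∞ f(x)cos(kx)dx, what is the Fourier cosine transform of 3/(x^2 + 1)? 3 * pi * exp(-k)/2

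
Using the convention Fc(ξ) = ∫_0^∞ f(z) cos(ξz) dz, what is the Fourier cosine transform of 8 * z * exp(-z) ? 8 * (1 - ξ^2) /(ξ^2 + 1) ^2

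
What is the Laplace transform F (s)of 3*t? 3/s^2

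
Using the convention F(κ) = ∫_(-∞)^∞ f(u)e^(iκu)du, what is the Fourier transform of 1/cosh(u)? pi/cosh(pi*κ/2)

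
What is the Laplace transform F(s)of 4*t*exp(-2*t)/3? 4/(3*(s + 2)^2)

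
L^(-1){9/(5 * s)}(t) 9/5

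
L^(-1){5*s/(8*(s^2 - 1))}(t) 5*cosh(t)/8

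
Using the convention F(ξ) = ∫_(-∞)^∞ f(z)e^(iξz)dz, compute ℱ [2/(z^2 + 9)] 2*pi*exp(-3*Abs(ξ))/3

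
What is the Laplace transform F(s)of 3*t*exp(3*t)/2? 3/(2*(s - 3)^2)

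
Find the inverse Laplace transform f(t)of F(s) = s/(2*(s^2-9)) cosh(3*t)/2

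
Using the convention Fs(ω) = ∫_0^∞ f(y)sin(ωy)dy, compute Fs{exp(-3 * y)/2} ω/(2 * (ω^2 + 9))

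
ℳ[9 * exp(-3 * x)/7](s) 3^(2 - s) * gamma(s)/7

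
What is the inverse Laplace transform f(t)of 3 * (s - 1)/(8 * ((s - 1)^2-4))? 3 * exp(t) * cosh(2 * t)/8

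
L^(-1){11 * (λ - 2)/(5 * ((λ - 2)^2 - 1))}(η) 11 * exp(2 * η) * cosh(η)/5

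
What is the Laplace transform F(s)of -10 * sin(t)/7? -10/(7 * s^2+7)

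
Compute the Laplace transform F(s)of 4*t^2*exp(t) 8/(s - 1)^3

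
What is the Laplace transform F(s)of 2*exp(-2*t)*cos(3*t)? 2*(s + 2)/((s + 2)^2 + 9)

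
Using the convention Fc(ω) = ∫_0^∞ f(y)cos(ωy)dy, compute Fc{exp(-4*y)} 4/(ω^2 + 16)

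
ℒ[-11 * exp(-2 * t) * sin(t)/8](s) -11/(8 * (s + 2)^2 + 8)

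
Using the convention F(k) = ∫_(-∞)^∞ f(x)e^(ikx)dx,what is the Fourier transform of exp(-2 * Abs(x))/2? 2/(k^2 + 4)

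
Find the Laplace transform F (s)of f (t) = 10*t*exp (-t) 10/ (s + 1)^2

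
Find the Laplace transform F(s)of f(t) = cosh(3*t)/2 s/(2*(s^2 - 9))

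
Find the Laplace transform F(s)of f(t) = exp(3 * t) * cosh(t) (s - 3)/((s - 3)^2 - 1)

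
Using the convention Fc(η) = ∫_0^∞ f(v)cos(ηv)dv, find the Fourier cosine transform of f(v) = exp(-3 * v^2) sqrt(3) * sqrt(pi) * exp(-η^2/12)/6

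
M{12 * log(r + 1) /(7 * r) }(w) -12 * pi * csc(pi * w) /(7 * w - 7) 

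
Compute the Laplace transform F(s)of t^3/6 s^(-4)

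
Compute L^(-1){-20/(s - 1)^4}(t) -10*t^3*exp(t)/3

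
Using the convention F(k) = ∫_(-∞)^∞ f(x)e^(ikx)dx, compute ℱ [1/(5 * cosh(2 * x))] pi/(10 * cosh(pi * k/4))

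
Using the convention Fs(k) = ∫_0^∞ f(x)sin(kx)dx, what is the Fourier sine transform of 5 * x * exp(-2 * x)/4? 5 * k/(k^2 + 4)^2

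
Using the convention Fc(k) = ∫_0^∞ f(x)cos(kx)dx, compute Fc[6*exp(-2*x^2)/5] 3*sqrt(2)*sqrt(pi)*exp(-k^2/8)/10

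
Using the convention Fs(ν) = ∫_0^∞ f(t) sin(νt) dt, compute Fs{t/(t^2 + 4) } pi*exp(-2*ν) /2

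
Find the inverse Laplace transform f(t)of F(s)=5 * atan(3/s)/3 5 * sin(3 * t)/(3 * t)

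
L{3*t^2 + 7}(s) 7/s + 6/s^3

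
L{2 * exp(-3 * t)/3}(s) 2/(3 * (s+3))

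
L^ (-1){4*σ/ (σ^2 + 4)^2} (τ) τ*sin (2*τ)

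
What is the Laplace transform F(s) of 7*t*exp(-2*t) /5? 7/(5*(s + 2) ^2) 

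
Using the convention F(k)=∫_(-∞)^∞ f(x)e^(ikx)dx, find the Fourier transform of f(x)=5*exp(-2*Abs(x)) 20/(k^2 + 4)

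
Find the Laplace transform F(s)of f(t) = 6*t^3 36/s^4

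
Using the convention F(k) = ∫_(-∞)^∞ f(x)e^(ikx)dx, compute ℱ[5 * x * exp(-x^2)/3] 5 * I * sqrt(pi) * k * exp(-k^2/4)/6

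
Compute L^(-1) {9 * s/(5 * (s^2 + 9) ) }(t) 9 * cos(3 * t) /5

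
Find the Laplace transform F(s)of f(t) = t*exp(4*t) (s - 4)^(-2)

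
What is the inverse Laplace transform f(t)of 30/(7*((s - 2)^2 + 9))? 10*exp(2*t)*sin(3*t)/7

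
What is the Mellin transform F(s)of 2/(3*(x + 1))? 2*pi*csc(pi*s)/3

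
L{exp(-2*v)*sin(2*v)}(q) 2/((q + 2)^2 + 4)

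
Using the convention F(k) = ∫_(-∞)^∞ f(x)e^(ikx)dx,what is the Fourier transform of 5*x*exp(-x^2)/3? 5*I*sqrt(pi)*k*exp(-k^2/4)/6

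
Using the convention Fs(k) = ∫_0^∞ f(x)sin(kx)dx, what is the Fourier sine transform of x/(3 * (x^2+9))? pi * exp(-3 * k)/6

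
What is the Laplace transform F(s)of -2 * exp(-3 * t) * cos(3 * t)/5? 2 * (-s - 3)/(5 * ((s+3)^2+9))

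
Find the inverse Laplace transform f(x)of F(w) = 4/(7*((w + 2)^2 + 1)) 4*exp(-2*x)*sin(x)/7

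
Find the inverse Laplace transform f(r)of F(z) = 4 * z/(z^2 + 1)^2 2 * r * sin(r)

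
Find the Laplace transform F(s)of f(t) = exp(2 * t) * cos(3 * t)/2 (s - 2)/(2 * ((s - 2)^2+9))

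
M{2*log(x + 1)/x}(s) -2*pi*csc(pi*s)/(s - 1)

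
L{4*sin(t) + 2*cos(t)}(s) 2*s/(s^2 + 1) + 4/(s^2 + 1)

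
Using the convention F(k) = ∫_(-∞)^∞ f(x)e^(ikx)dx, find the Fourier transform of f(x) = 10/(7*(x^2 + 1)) 10*pi*exp(-Abs(k))/7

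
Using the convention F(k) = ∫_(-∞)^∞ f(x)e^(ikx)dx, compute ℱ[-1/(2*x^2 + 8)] -pi*exp(-2*Abs(k))/4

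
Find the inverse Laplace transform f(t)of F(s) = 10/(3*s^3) 5*t^2/3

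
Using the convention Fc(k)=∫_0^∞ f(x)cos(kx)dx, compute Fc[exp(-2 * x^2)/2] sqrt(2) * sqrt(pi) * exp(-k^2/8)/8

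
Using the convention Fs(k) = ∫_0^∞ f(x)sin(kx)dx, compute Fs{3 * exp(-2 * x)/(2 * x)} 3 * atan(k/2)/2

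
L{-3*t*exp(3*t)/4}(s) -3/(4*(s - 3)^2)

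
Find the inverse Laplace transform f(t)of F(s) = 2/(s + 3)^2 2 * t * exp(-3 * t)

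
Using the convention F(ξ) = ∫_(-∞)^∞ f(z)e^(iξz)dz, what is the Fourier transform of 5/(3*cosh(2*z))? 5*pi/(6*cosh(pi*ξ/4))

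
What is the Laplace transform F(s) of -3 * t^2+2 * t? 2/s^2 - 6/s^3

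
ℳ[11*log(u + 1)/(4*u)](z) -11*pi*csc(pi*z)/(4*z - 4)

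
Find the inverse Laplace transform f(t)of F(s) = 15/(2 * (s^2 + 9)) 5 * sin(3 * t)/2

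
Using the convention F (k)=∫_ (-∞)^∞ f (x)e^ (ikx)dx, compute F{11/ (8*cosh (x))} 11*pi/ (8*cosh (pi*k/2))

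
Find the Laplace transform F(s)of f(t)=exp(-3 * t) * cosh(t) (s+3)/((s+3)^2 - 1)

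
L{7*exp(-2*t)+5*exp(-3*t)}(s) 7/(s+2)+5/(s+3)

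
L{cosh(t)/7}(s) s/(7*(s^2 - 1))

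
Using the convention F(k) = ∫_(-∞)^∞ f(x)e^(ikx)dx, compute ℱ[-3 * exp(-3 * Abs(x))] -18/(k^2 + 9)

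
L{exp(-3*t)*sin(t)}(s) 1/((s + 3)^2 + 1)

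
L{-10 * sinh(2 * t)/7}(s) -20/(7 * s^2-28)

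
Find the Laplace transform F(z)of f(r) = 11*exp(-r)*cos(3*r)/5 11*(z + 1)/(5*((z + 1)^2 + 9))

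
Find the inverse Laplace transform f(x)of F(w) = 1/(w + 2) exp(-2*x)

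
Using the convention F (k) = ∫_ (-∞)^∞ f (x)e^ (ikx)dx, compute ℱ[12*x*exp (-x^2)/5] 6*I*sqrt (pi)*k*exp (-k^2/4)/5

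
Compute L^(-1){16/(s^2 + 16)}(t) 4 * sin(4 * t)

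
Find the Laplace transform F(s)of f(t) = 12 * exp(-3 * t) 12/(s + 3)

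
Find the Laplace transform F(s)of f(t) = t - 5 s^(-2) - 5/s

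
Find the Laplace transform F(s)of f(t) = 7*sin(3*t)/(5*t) 7*atan(3/s)/5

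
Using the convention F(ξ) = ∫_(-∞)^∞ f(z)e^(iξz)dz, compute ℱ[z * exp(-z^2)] I * sqrt(pi) * ξ * exp(-ξ^2/4)/2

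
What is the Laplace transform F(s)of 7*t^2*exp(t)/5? 14/(5*(s - 1)^3)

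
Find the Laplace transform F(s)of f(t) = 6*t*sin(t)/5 12*s/(5*(s^2+1)^2)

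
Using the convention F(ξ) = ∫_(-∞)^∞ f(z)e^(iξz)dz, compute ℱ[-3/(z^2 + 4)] -3 * pi * exp(-2 * Abs(ξ))/2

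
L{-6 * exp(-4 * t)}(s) -6/(s + 4)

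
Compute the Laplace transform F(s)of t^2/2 s^(-3)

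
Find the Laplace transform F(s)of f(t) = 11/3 11/(3*s)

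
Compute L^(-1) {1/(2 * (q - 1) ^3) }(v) v^2 * exp(v) /4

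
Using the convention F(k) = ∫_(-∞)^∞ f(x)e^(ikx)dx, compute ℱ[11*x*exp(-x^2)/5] 11*I*sqrt(pi)*k*exp(-k^2/4)/10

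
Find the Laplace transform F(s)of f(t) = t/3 1/(3 * s^2)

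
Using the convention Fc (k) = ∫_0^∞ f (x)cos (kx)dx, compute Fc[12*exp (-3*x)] 36/ (k^2 + 9)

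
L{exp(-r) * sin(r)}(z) 1/((z + 1)^2 + 1)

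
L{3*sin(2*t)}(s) 6/(s^2 + 4)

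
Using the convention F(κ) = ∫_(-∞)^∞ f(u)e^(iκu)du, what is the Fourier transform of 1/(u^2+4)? pi*exp(-2*Abs(κ))/2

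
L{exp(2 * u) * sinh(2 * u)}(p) 2/(p * (p - 4))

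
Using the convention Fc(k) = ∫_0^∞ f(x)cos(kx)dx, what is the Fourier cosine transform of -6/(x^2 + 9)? -pi * exp(-3 * k)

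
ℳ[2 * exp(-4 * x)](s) 2^(1 - 2 * s) * gamma(s)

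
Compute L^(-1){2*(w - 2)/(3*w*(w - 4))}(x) 2*exp(2*x)*cosh(2*x)/3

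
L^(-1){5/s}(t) 5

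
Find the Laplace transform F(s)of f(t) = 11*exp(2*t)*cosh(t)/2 11*(s - 2)/(2*((s - 2)^2 - 1))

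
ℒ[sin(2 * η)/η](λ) atan(2/λ)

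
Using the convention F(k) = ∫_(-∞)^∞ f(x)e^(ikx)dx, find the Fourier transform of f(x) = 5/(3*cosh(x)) 5*pi/(3*cosh(pi*k/2))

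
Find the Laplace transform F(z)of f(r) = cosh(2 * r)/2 z/(2 * (z^2 - 4))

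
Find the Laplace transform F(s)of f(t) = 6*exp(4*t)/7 6/(7*(s - 4))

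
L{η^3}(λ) 6/λ^4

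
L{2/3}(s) 2/(3*s)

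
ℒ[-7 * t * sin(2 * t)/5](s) -28 * s/(5 * (s^2 + 4)^2)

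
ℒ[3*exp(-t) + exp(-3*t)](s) 3/(s + 1) + 1/(s + 3) 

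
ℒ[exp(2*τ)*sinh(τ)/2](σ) 1/(2*((σ - 2)^2-1))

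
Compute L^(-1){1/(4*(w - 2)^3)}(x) x^2*exp(2*x)/8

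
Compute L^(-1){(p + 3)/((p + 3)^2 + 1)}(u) exp(-3*u)*cos(u)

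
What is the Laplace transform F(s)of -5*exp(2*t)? -5/(s - 2)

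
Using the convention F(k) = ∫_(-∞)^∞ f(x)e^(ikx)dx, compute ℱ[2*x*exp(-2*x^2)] sqrt(2)*I*sqrt(pi)*k*exp(-k^2/8)/4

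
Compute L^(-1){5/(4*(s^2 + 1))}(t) 5*sin(t)/4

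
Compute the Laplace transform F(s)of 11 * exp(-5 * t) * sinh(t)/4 11/(4 * ((s + 5)^2 - 1))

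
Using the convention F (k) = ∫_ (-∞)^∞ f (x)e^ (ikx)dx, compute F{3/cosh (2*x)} 3*pi/ (2*cosh (pi*k/4))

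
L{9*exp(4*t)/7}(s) 9/(7*(s - 4))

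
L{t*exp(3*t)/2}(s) 1/(2*(s - 3)^2)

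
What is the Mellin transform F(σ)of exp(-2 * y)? gamma(σ)/2^σ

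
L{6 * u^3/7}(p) 36/(7 * p^4)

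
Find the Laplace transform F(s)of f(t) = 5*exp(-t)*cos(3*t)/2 5*(s + 1)/(2*((s + 1)^2 + 9))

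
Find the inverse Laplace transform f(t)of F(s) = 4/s 4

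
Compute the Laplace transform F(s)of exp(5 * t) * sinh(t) 1/((s - 5)^2 - 1)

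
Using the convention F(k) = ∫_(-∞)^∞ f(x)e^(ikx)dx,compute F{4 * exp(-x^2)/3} 4 * sqrt(pi) * exp(-k^2/4)/3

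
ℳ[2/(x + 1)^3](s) gamma(s) * gamma(3 - s)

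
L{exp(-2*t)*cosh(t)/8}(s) (s+2)/(8*((s+2)^2-1))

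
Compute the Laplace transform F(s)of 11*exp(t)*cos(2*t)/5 11*(s - 1)/(5*((s - 1)^2 + 4))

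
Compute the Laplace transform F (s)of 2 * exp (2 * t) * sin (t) 2/ ( (s - 2)^2 + 1)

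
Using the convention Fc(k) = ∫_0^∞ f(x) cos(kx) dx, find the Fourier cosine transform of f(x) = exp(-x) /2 1/(2 * (k^2 + 1) ) 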